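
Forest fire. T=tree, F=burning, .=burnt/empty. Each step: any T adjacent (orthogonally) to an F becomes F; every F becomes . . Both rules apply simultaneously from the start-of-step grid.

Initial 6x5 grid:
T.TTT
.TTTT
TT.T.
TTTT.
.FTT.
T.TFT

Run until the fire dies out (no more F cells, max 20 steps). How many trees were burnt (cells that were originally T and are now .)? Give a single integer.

Step 1: +5 fires, +2 burnt (F count now 5)
Step 2: +4 fires, +5 burnt (F count now 4)
Step 3: +3 fires, +4 burnt (F count now 3)
Step 4: +2 fires, +3 burnt (F count now 2)
Step 5: +3 fires, +2 burnt (F count now 3)
Step 6: +1 fires, +3 burnt (F count now 1)
Step 7: +0 fires, +1 burnt (F count now 0)
Fire out after step 7
Initially T: 20, now '.': 28
Total burnt (originally-T cells now '.'): 18

Answer: 18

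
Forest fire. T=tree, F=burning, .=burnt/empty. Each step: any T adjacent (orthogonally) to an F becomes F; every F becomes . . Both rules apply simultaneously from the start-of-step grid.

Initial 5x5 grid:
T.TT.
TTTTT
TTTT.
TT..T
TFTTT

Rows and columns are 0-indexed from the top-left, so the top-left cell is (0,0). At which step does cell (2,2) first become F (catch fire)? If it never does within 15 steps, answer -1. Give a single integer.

Step 1: cell (2,2)='T' (+3 fires, +1 burnt)
Step 2: cell (2,2)='T' (+3 fires, +3 burnt)
Step 3: cell (2,2)='F' (+4 fires, +3 burnt)
  -> target ignites at step 3
Step 4: cell (2,2)='.' (+4 fires, +4 burnt)
Step 5: cell (2,2)='.' (+3 fires, +4 burnt)
Step 6: cell (2,2)='.' (+2 fires, +3 burnt)
Step 7: cell (2,2)='.' (+0 fires, +2 burnt)
  fire out at step 7

3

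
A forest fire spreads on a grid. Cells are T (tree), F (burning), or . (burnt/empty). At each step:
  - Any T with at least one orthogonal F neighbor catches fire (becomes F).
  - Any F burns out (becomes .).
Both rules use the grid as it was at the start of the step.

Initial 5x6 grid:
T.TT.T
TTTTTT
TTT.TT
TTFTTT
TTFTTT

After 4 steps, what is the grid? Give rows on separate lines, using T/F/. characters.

Step 1: 5 trees catch fire, 2 burn out
  T.TT.T
  TTTTTT
  TTF.TT
  TF.FTT
  TF.FTT
Step 2: 6 trees catch fire, 5 burn out
  T.TT.T
  TTFTTT
  TF..TT
  F...FT
  F...FT
Step 3: 7 trees catch fire, 6 burn out
  T.FT.T
  TF.FTT
  F...FT
  .....F
  .....F
Step 4: 4 trees catch fire, 7 burn out
  T..F.T
  F...FT
  .....F
  ......
  ......

T..F.T
F...FT
.....F
......
......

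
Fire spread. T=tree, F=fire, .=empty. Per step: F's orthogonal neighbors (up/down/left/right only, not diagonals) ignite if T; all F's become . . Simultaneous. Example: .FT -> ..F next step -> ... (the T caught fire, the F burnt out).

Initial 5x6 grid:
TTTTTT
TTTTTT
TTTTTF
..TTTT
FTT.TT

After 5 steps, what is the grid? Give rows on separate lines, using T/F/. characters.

Step 1: 4 trees catch fire, 2 burn out
  TTTTTT
  TTTTTF
  TTTTF.
  ..TTTF
  .FT.TT
Step 2: 6 trees catch fire, 4 burn out
  TTTTTF
  TTTTF.
  TTTF..
  ..TTF.
  ..F.TF
Step 3: 6 trees catch fire, 6 burn out
  TTTTF.
  TTTF..
  TTF...
  ..FF..
  ....F.
Step 4: 3 trees catch fire, 6 burn out
  TTTF..
  TTF...
  TF....
  ......
  ......
Step 5: 3 trees catch fire, 3 burn out
  TTF...
  TF....
  F.....
  ......
  ......

TTF...
TF....
F.....
......
......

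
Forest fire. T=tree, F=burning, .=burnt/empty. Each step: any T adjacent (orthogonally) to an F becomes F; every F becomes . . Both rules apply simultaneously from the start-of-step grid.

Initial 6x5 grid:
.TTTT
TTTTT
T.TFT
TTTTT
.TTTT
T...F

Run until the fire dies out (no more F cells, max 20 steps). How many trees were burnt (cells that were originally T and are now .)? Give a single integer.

Answer: 21

Derivation:
Step 1: +5 fires, +2 burnt (F count now 5)
Step 2: +6 fires, +5 burnt (F count now 6)
Step 3: +5 fires, +6 burnt (F count now 5)
Step 4: +4 fires, +5 burnt (F count now 4)
Step 5: +1 fires, +4 burnt (F count now 1)
Step 6: +0 fires, +1 burnt (F count now 0)
Fire out after step 6
Initially T: 22, now '.': 29
Total burnt (originally-T cells now '.'): 21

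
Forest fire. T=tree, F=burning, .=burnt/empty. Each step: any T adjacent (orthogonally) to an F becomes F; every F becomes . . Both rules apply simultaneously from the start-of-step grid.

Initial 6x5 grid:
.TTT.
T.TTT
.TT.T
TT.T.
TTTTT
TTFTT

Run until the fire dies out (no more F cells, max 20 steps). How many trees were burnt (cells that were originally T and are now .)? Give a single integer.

Answer: 21

Derivation:
Step 1: +3 fires, +1 burnt (F count now 3)
Step 2: +4 fires, +3 burnt (F count now 4)
Step 3: +4 fires, +4 burnt (F count now 4)
Step 4: +2 fires, +4 burnt (F count now 2)
Step 5: +1 fires, +2 burnt (F count now 1)
Step 6: +1 fires, +1 burnt (F count now 1)
Step 7: +2 fires, +1 burnt (F count now 2)
Step 8: +3 fires, +2 burnt (F count now 3)
Step 9: +1 fires, +3 burnt (F count now 1)
Step 10: +0 fires, +1 burnt (F count now 0)
Fire out after step 10
Initially T: 22, now '.': 29
Total burnt (originally-T cells now '.'): 21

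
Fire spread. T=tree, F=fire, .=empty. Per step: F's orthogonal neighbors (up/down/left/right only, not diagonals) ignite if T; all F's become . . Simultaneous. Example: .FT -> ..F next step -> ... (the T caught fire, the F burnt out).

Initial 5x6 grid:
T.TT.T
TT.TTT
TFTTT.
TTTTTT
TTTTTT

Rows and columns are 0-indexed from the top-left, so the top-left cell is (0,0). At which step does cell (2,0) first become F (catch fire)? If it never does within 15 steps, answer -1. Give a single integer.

Step 1: cell (2,0)='F' (+4 fires, +1 burnt)
  -> target ignites at step 1
Step 2: cell (2,0)='.' (+5 fires, +4 burnt)
Step 3: cell (2,0)='.' (+6 fires, +5 burnt)
Step 4: cell (2,0)='.' (+4 fires, +6 burnt)
Step 5: cell (2,0)='.' (+4 fires, +4 burnt)
Step 6: cell (2,0)='.' (+2 fires, +4 burnt)
Step 7: cell (2,0)='.' (+0 fires, +2 burnt)
  fire out at step 7

1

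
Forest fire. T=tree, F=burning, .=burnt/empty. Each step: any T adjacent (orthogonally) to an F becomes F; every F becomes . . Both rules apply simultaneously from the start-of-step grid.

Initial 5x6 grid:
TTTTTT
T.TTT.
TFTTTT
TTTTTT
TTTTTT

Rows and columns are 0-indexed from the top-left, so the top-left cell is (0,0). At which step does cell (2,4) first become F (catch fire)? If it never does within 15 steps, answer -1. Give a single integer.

Step 1: cell (2,4)='T' (+3 fires, +1 burnt)
Step 2: cell (2,4)='T' (+6 fires, +3 burnt)
Step 3: cell (2,4)='F' (+7 fires, +6 burnt)
  -> target ignites at step 3
Step 4: cell (2,4)='.' (+6 fires, +7 burnt)
Step 5: cell (2,4)='.' (+3 fires, +6 burnt)
Step 6: cell (2,4)='.' (+2 fires, +3 burnt)
Step 7: cell (2,4)='.' (+0 fires, +2 burnt)
  fire out at step 7

3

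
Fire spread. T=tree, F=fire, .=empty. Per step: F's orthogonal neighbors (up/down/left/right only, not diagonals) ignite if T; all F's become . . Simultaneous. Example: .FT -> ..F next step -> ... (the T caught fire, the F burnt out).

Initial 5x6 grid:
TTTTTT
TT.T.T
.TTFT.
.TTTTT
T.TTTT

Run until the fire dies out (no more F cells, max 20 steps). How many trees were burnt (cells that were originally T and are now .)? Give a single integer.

Answer: 22

Derivation:
Step 1: +4 fires, +1 burnt (F count now 4)
Step 2: +5 fires, +4 burnt (F count now 5)
Step 3: +7 fires, +5 burnt (F count now 7)
Step 4: +4 fires, +7 burnt (F count now 4)
Step 5: +2 fires, +4 burnt (F count now 2)
Step 6: +0 fires, +2 burnt (F count now 0)
Fire out after step 6
Initially T: 23, now '.': 29
Total burnt (originally-T cells now '.'): 22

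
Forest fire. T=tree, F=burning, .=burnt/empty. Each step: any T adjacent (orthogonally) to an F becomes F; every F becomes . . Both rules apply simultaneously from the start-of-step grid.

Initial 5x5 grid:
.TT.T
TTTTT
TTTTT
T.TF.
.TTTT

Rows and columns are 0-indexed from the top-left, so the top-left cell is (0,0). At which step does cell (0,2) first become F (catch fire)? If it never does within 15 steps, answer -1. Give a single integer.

Step 1: cell (0,2)='T' (+3 fires, +1 burnt)
Step 2: cell (0,2)='T' (+5 fires, +3 burnt)
Step 3: cell (0,2)='T' (+4 fires, +5 burnt)
Step 4: cell (0,2)='F' (+4 fires, +4 burnt)
  -> target ignites at step 4
Step 5: cell (0,2)='.' (+3 fires, +4 burnt)
Step 6: cell (0,2)='.' (+0 fires, +3 burnt)
  fire out at step 6

4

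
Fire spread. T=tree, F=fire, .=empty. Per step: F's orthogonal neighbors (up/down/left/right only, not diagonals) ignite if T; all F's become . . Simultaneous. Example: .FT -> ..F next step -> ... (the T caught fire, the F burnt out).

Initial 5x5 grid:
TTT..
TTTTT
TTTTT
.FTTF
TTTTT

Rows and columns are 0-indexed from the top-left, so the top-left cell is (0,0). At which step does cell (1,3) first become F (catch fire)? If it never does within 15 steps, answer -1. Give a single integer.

Step 1: cell (1,3)='T' (+6 fires, +2 burnt)
Step 2: cell (1,3)='T' (+8 fires, +6 burnt)
Step 3: cell (1,3)='F' (+4 fires, +8 burnt)
  -> target ignites at step 3
Step 4: cell (1,3)='.' (+2 fires, +4 burnt)
Step 5: cell (1,3)='.' (+0 fires, +2 burnt)
  fire out at step 5

3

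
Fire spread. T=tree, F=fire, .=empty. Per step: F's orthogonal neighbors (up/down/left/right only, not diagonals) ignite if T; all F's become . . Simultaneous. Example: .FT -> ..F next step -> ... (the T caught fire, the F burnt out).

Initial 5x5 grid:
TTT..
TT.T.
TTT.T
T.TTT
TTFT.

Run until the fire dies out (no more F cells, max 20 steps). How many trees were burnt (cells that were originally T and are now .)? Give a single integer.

Answer: 16

Derivation:
Step 1: +3 fires, +1 burnt (F count now 3)
Step 2: +3 fires, +3 burnt (F count now 3)
Step 3: +3 fires, +3 burnt (F count now 3)
Step 4: +3 fires, +3 burnt (F count now 3)
Step 5: +2 fires, +3 burnt (F count now 2)
Step 6: +2 fires, +2 burnt (F count now 2)
Step 7: +0 fires, +2 burnt (F count now 0)
Fire out after step 7
Initially T: 17, now '.': 24
Total burnt (originally-T cells now '.'): 16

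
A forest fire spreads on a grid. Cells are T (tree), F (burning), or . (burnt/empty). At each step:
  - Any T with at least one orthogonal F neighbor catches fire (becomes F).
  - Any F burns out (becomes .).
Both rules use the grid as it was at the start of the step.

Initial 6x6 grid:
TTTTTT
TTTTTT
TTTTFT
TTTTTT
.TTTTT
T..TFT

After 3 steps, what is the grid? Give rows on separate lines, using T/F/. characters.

Step 1: 7 trees catch fire, 2 burn out
  TTTTTT
  TTTTFT
  TTTF.F
  TTTTFT
  .TTTFT
  T..F.F
Step 2: 8 trees catch fire, 7 burn out
  TTTTFT
  TTTF.F
  TTF...
  TTTF.F
  .TTF.F
  T.....
Step 3: 6 trees catch fire, 8 burn out
  TTTF.F
  TTF...
  TF....
  TTF...
  .TF...
  T.....

TTTF.F
TTF...
TF....
TTF...
.TF...
T.....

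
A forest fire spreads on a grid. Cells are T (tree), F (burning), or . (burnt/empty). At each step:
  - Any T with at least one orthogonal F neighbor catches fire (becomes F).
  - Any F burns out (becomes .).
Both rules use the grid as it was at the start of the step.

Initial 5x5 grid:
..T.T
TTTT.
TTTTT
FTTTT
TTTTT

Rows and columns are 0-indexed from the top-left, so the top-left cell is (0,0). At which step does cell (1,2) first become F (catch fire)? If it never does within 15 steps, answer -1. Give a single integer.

Step 1: cell (1,2)='T' (+3 fires, +1 burnt)
Step 2: cell (1,2)='T' (+4 fires, +3 burnt)
Step 3: cell (1,2)='T' (+4 fires, +4 burnt)
Step 4: cell (1,2)='F' (+4 fires, +4 burnt)
  -> target ignites at step 4
Step 5: cell (1,2)='.' (+4 fires, +4 burnt)
Step 6: cell (1,2)='.' (+0 fires, +4 burnt)
  fire out at step 6

4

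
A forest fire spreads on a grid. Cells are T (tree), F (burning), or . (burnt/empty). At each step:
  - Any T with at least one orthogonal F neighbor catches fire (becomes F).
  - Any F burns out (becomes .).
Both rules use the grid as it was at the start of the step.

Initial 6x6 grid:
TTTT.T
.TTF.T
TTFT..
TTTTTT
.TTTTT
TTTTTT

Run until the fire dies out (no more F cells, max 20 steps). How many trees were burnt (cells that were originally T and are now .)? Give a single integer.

Answer: 26

Derivation:
Step 1: +5 fires, +2 burnt (F count now 5)
Step 2: +6 fires, +5 burnt (F count now 6)
Step 3: +6 fires, +6 burnt (F count now 6)
Step 4: +5 fires, +6 burnt (F count now 5)
Step 5: +3 fires, +5 burnt (F count now 3)
Step 6: +1 fires, +3 burnt (F count now 1)
Step 7: +0 fires, +1 burnt (F count now 0)
Fire out after step 7
Initially T: 28, now '.': 34
Total burnt (originally-T cells now '.'): 26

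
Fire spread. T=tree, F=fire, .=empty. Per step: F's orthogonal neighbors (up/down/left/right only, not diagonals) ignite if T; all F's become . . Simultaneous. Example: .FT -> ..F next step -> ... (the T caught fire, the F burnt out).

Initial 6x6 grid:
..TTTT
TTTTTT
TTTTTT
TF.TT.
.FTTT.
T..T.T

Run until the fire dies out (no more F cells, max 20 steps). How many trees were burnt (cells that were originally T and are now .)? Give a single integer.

Answer: 23

Derivation:
Step 1: +3 fires, +2 burnt (F count now 3)
Step 2: +4 fires, +3 burnt (F count now 4)
Step 3: +6 fires, +4 burnt (F count now 6)
Step 4: +4 fires, +6 burnt (F count now 4)
Step 5: +3 fires, +4 burnt (F count now 3)
Step 6: +2 fires, +3 burnt (F count now 2)
Step 7: +1 fires, +2 burnt (F count now 1)
Step 8: +0 fires, +1 burnt (F count now 0)
Fire out after step 8
Initially T: 25, now '.': 34
Total burnt (originally-T cells now '.'): 23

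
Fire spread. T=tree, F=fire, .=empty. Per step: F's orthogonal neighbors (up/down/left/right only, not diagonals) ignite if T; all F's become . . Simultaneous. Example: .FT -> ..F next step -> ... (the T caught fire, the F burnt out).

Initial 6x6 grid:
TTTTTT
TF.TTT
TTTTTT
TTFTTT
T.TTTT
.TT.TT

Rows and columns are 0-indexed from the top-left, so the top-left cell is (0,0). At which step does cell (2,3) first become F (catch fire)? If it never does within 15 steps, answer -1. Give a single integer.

Step 1: cell (2,3)='T' (+7 fires, +2 burnt)
Step 2: cell (2,3)='F' (+8 fires, +7 burnt)
  -> target ignites at step 2
Step 3: cell (2,3)='.' (+7 fires, +8 burnt)
Step 4: cell (2,3)='.' (+5 fires, +7 burnt)
Step 5: cell (2,3)='.' (+3 fires, +5 burnt)
Step 6: cell (2,3)='.' (+0 fires, +3 burnt)
  fire out at step 6

2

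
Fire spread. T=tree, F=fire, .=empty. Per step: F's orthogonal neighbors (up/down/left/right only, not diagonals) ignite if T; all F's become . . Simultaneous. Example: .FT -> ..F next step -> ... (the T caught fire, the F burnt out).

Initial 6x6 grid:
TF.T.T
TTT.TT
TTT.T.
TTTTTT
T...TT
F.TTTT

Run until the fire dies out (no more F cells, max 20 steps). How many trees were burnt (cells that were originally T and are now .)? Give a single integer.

Answer: 24

Derivation:
Step 1: +3 fires, +2 burnt (F count now 3)
Step 2: +4 fires, +3 burnt (F count now 4)
Step 3: +3 fires, +4 burnt (F count now 3)
Step 4: +1 fires, +3 burnt (F count now 1)
Step 5: +1 fires, +1 burnt (F count now 1)
Step 6: +1 fires, +1 burnt (F count now 1)
Step 7: +3 fires, +1 burnt (F count now 3)
Step 8: +3 fires, +3 burnt (F count now 3)
Step 9: +3 fires, +3 burnt (F count now 3)
Step 10: +2 fires, +3 burnt (F count now 2)
Step 11: +0 fires, +2 burnt (F count now 0)
Fire out after step 11
Initially T: 25, now '.': 35
Total burnt (originally-T cells now '.'): 24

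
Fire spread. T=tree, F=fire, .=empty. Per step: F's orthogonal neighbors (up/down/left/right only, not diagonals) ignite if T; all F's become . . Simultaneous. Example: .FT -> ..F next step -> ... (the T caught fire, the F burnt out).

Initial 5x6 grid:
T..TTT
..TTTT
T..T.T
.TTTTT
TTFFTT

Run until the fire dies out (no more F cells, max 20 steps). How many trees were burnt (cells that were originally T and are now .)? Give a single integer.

Step 1: +4 fires, +2 burnt (F count now 4)
Step 2: +5 fires, +4 burnt (F count now 5)
Step 3: +2 fires, +5 burnt (F count now 2)
Step 4: +4 fires, +2 burnt (F count now 4)
Step 5: +2 fires, +4 burnt (F count now 2)
Step 6: +1 fires, +2 burnt (F count now 1)
Step 7: +0 fires, +1 burnt (F count now 0)
Fire out after step 7
Initially T: 20, now '.': 28
Total burnt (originally-T cells now '.'): 18

Answer: 18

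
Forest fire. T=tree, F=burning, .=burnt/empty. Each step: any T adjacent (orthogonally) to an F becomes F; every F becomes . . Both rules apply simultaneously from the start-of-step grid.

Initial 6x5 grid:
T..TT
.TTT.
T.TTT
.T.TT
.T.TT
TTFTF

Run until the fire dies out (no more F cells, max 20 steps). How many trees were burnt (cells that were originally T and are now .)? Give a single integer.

Step 1: +3 fires, +2 burnt (F count now 3)
Step 2: +4 fires, +3 burnt (F count now 4)
Step 3: +3 fires, +4 burnt (F count now 3)
Step 4: +1 fires, +3 burnt (F count now 1)
Step 5: +2 fires, +1 burnt (F count now 2)
Step 6: +2 fires, +2 burnt (F count now 2)
Step 7: +2 fires, +2 burnt (F count now 2)
Step 8: +0 fires, +2 burnt (F count now 0)
Fire out after step 8
Initially T: 19, now '.': 28
Total burnt (originally-T cells now '.'): 17

Answer: 17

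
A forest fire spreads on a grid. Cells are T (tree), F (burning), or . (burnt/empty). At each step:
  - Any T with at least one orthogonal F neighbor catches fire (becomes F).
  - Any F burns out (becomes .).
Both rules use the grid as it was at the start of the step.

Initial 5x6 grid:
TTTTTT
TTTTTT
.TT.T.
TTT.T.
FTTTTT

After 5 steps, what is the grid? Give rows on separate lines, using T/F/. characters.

Step 1: 2 trees catch fire, 1 burn out
  TTTTTT
  TTTTTT
  .TT.T.
  FTT.T.
  .FTTTT
Step 2: 2 trees catch fire, 2 burn out
  TTTTTT
  TTTTTT
  .TT.T.
  .FT.T.
  ..FTTT
Step 3: 3 trees catch fire, 2 burn out
  TTTTTT
  TTTTTT
  .FT.T.
  ..F.T.
  ...FTT
Step 4: 3 trees catch fire, 3 burn out
  TTTTTT
  TFTTTT
  ..F.T.
  ....T.
  ....FT
Step 5: 5 trees catch fire, 3 burn out
  TFTTTT
  F.FTTT
  ....T.
  ....F.
  .....F

TFTTTT
F.FTTT
....T.
....F.
.....F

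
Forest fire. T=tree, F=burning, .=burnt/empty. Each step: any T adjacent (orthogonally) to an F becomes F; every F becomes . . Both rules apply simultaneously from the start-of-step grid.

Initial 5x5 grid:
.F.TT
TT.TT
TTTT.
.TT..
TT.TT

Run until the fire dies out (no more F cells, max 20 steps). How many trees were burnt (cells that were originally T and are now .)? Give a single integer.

Answer: 14

Derivation:
Step 1: +1 fires, +1 burnt (F count now 1)
Step 2: +2 fires, +1 burnt (F count now 2)
Step 3: +3 fires, +2 burnt (F count now 3)
Step 4: +3 fires, +3 burnt (F count now 3)
Step 5: +2 fires, +3 burnt (F count now 2)
Step 6: +2 fires, +2 burnt (F count now 2)
Step 7: +1 fires, +2 burnt (F count now 1)
Step 8: +0 fires, +1 burnt (F count now 0)
Fire out after step 8
Initially T: 16, now '.': 23
Total burnt (originally-T cells now '.'): 14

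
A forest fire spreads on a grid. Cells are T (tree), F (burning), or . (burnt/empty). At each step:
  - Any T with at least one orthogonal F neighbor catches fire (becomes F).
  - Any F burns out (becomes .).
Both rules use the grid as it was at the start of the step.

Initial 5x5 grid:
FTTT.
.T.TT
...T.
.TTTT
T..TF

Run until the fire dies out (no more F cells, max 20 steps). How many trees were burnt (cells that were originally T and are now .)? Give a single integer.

Answer: 12

Derivation:
Step 1: +3 fires, +2 burnt (F count now 3)
Step 2: +3 fires, +3 burnt (F count now 3)
Step 3: +3 fires, +3 burnt (F count now 3)
Step 4: +2 fires, +3 burnt (F count now 2)
Step 5: +1 fires, +2 burnt (F count now 1)
Step 6: +0 fires, +1 burnt (F count now 0)
Fire out after step 6
Initially T: 13, now '.': 24
Total burnt (originally-T cells now '.'): 12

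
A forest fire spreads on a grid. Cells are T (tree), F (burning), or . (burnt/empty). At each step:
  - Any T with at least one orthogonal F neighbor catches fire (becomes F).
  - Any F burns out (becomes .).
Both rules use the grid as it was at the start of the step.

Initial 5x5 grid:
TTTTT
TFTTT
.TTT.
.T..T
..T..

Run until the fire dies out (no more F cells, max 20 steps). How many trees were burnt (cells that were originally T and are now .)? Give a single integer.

Answer: 13

Derivation:
Step 1: +4 fires, +1 burnt (F count now 4)
Step 2: +5 fires, +4 burnt (F count now 5)
Step 3: +3 fires, +5 burnt (F count now 3)
Step 4: +1 fires, +3 burnt (F count now 1)
Step 5: +0 fires, +1 burnt (F count now 0)
Fire out after step 5
Initially T: 15, now '.': 23
Total burnt (originally-T cells now '.'): 13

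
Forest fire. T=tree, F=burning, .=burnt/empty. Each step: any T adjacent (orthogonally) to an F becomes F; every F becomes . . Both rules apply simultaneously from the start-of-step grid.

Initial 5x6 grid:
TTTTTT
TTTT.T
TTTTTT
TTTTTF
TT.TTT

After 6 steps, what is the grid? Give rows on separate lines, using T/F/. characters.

Step 1: 3 trees catch fire, 1 burn out
  TTTTTT
  TTTT.T
  TTTTTF
  TTTTF.
  TT.TTF
Step 2: 4 trees catch fire, 3 burn out
  TTTTTT
  TTTT.F
  TTTTF.
  TTTF..
  TT.TF.
Step 3: 4 trees catch fire, 4 burn out
  TTTTTF
  TTTT..
  TTTF..
  TTF...
  TT.F..
Step 4: 4 trees catch fire, 4 burn out
  TTTTF.
  TTTF..
  TTF...
  TF....
  TT....
Step 5: 5 trees catch fire, 4 burn out
  TTTF..
  TTF...
  TF....
  F.....
  TF....
Step 6: 4 trees catch fire, 5 burn out
  TTF...
  TF....
  F.....
  ......
  F.....

TTF...
TF....
F.....
......
F.....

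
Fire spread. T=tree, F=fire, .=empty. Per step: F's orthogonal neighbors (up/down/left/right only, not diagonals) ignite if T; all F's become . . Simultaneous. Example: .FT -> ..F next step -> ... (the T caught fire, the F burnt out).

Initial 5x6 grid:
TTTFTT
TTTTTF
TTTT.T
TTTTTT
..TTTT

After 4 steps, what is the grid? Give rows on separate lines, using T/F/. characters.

Step 1: 6 trees catch fire, 2 burn out
  TTF.FF
  TTTFF.
  TTTT.F
  TTTTTT
  ..TTTT
Step 2: 4 trees catch fire, 6 burn out
  TF....
  TTF...
  TTTF..
  TTTTTF
  ..TTTT
Step 3: 6 trees catch fire, 4 burn out
  F.....
  TF....
  TTF...
  TTTFF.
  ..TTTF
Step 4: 5 trees catch fire, 6 burn out
  ......
  F.....
  TF....
  TTF...
  ..TFF.

......
F.....
TF....
TTF...
..TFF.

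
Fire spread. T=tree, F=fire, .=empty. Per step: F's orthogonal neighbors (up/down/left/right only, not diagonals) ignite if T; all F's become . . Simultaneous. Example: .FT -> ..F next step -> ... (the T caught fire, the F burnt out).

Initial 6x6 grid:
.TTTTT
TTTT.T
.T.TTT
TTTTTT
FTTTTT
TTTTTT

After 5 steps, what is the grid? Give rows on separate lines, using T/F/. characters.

Step 1: 3 trees catch fire, 1 burn out
  .TTTTT
  TTTT.T
  .T.TTT
  FTTTTT
  .FTTTT
  FTTTTT
Step 2: 3 trees catch fire, 3 burn out
  .TTTTT
  TTTT.T
  .T.TTT
  .FTTTT
  ..FTTT
  .FTTTT
Step 3: 4 trees catch fire, 3 burn out
  .TTTTT
  TTTT.T
  .F.TTT
  ..FTTT
  ...FTT
  ..FTTT
Step 4: 4 trees catch fire, 4 burn out
  .TTTTT
  TFTT.T
  ...TTT
  ...FTT
  ....FT
  ...FTT
Step 5: 7 trees catch fire, 4 burn out
  .FTTTT
  F.FT.T
  ...FTT
  ....FT
  .....F
  ....FT

.FTTTT
F.FT.T
...FTT
....FT
.....F
....FT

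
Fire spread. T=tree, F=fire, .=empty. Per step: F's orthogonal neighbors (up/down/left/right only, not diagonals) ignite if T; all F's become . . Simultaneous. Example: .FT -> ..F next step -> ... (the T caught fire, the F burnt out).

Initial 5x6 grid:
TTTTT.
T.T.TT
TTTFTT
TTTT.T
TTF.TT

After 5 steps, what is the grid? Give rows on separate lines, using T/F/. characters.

Step 1: 5 trees catch fire, 2 burn out
  TTTTT.
  T.T.TT
  TTF.FT
  TTFF.T
  TF..TT
Step 2: 6 trees catch fire, 5 burn out
  TTTTT.
  T.F.FT
  TF...F
  TF...T
  F...TT
Step 3: 6 trees catch fire, 6 burn out
  TTFTF.
  T....F
  F.....
  F....F
  ....TT
Step 4: 4 trees catch fire, 6 burn out
  TF.F..
  F.....
  ......
  ......
  ....TF
Step 5: 2 trees catch fire, 4 burn out
  F.....
  ......
  ......
  ......
  ....F.

F.....
......
......
......
....F.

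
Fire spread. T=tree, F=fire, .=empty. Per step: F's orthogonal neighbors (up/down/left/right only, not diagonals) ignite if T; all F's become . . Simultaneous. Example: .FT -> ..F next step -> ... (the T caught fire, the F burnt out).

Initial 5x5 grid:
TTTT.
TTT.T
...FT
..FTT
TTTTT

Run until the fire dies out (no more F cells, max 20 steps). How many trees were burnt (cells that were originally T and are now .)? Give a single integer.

Step 1: +3 fires, +2 burnt (F count now 3)
Step 2: +4 fires, +3 burnt (F count now 4)
Step 3: +2 fires, +4 burnt (F count now 2)
Step 4: +0 fires, +2 burnt (F count now 0)
Fire out after step 4
Initially T: 16, now '.': 18
Total burnt (originally-T cells now '.'): 9

Answer: 9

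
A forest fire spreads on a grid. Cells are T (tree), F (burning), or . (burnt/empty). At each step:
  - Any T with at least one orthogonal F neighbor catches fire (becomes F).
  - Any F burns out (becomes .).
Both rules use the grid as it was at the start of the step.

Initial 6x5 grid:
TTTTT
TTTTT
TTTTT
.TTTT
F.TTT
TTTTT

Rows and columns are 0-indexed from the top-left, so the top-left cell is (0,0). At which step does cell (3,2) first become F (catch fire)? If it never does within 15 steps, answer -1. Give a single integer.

Step 1: cell (3,2)='T' (+1 fires, +1 burnt)
Step 2: cell (3,2)='T' (+1 fires, +1 burnt)
Step 3: cell (3,2)='T' (+1 fires, +1 burnt)
Step 4: cell (3,2)='T' (+2 fires, +1 burnt)
Step 5: cell (3,2)='F' (+3 fires, +2 burnt)
  -> target ignites at step 5
Step 6: cell (3,2)='.' (+4 fires, +3 burnt)
Step 7: cell (3,2)='.' (+4 fires, +4 burnt)
Step 8: cell (3,2)='.' (+5 fires, +4 burnt)
Step 9: cell (3,2)='.' (+4 fires, +5 burnt)
Step 10: cell (3,2)='.' (+2 fires, +4 burnt)
Step 11: cell (3,2)='.' (+0 fires, +2 burnt)
  fire out at step 11

5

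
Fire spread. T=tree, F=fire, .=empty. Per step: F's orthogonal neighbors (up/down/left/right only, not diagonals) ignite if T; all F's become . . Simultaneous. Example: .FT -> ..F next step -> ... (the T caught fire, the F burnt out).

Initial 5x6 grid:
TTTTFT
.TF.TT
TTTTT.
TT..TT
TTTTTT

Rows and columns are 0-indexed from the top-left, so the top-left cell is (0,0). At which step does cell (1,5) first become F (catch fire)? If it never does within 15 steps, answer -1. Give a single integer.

Step 1: cell (1,5)='T' (+6 fires, +2 burnt)
Step 2: cell (1,5)='F' (+5 fires, +6 burnt)
  -> target ignites at step 2
Step 3: cell (1,5)='.' (+4 fires, +5 burnt)
Step 4: cell (1,5)='.' (+4 fires, +4 burnt)
Step 5: cell (1,5)='.' (+4 fires, +4 burnt)
Step 6: cell (1,5)='.' (+0 fires, +4 burnt)
  fire out at step 6

2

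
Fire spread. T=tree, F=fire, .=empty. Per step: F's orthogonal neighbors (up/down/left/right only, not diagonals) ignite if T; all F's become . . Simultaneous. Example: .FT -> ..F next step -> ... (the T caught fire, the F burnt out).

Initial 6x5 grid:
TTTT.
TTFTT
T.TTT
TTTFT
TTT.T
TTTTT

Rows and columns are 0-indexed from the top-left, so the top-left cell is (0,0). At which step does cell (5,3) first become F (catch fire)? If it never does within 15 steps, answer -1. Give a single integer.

Step 1: cell (5,3)='T' (+7 fires, +2 burnt)
Step 2: cell (5,3)='T' (+8 fires, +7 burnt)
Step 3: cell (5,3)='T' (+6 fires, +8 burnt)
Step 4: cell (5,3)='F' (+3 fires, +6 burnt)
  -> target ignites at step 4
Step 5: cell (5,3)='.' (+1 fires, +3 burnt)
Step 6: cell (5,3)='.' (+0 fires, +1 burnt)
  fire out at step 6

4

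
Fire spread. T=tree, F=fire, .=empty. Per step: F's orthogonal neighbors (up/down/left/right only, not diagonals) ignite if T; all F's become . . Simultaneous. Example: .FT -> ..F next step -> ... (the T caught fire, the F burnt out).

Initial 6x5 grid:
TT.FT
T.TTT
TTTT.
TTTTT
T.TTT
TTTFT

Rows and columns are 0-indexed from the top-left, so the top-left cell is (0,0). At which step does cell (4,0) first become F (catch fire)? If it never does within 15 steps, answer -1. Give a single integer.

Step 1: cell (4,0)='T' (+5 fires, +2 burnt)
Step 2: cell (4,0)='T' (+7 fires, +5 burnt)
Step 3: cell (4,0)='T' (+4 fires, +7 burnt)
Step 4: cell (4,0)='F' (+3 fires, +4 burnt)
  -> target ignites at step 4
Step 5: cell (4,0)='.' (+2 fires, +3 burnt)
Step 6: cell (4,0)='.' (+1 fires, +2 burnt)
Step 7: cell (4,0)='.' (+1 fires, +1 burnt)
Step 8: cell (4,0)='.' (+1 fires, +1 burnt)
Step 9: cell (4,0)='.' (+0 fires, +1 burnt)
  fire out at step 9

4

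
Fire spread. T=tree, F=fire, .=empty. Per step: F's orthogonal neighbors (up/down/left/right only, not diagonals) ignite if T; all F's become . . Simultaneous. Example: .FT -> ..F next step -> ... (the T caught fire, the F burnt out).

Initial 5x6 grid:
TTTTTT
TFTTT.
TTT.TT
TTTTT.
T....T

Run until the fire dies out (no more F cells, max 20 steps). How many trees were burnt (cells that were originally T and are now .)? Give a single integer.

Step 1: +4 fires, +1 burnt (F count now 4)
Step 2: +6 fires, +4 burnt (F count now 6)
Step 3: +4 fires, +6 burnt (F count now 4)
Step 4: +4 fires, +4 burnt (F count now 4)
Step 5: +3 fires, +4 burnt (F count now 3)
Step 6: +0 fires, +3 burnt (F count now 0)
Fire out after step 6
Initially T: 22, now '.': 29
Total burnt (originally-T cells now '.'): 21

Answer: 21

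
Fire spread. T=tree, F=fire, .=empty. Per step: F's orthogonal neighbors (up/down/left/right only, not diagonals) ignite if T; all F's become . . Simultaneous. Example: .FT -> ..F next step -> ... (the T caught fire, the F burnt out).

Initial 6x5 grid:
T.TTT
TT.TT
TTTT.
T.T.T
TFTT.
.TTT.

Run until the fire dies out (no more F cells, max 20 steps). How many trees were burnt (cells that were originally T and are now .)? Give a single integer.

Step 1: +3 fires, +1 burnt (F count now 3)
Step 2: +4 fires, +3 burnt (F count now 4)
Step 3: +3 fires, +4 burnt (F count now 3)
Step 4: +3 fires, +3 burnt (F count now 3)
Step 5: +3 fires, +3 burnt (F count now 3)
Step 6: +2 fires, +3 burnt (F count now 2)
Step 7: +2 fires, +2 burnt (F count now 2)
Step 8: +0 fires, +2 burnt (F count now 0)
Fire out after step 8
Initially T: 21, now '.': 29
Total burnt (originally-T cells now '.'): 20

Answer: 20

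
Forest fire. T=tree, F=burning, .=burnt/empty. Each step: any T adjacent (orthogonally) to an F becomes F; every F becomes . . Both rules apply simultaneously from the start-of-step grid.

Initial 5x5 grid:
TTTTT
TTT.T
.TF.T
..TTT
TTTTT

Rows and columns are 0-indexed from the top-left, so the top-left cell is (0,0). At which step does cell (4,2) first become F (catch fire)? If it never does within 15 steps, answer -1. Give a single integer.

Step 1: cell (4,2)='T' (+3 fires, +1 burnt)
Step 2: cell (4,2)='F' (+4 fires, +3 burnt)
  -> target ignites at step 2
Step 3: cell (4,2)='.' (+6 fires, +4 burnt)
Step 4: cell (4,2)='.' (+5 fires, +6 burnt)
Step 5: cell (4,2)='.' (+1 fires, +5 burnt)
Step 6: cell (4,2)='.' (+0 fires, +1 burnt)
  fire out at step 6

2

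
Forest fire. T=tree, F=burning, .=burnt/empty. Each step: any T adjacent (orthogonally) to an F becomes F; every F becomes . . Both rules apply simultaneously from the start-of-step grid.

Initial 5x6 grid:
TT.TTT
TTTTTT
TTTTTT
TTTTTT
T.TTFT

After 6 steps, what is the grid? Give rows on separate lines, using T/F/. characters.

Step 1: 3 trees catch fire, 1 burn out
  TT.TTT
  TTTTTT
  TTTTTT
  TTTTFT
  T.TF.F
Step 2: 4 trees catch fire, 3 burn out
  TT.TTT
  TTTTTT
  TTTTFT
  TTTF.F
  T.F...
Step 3: 4 trees catch fire, 4 burn out
  TT.TTT
  TTTTFT
  TTTF.F
  TTF...
  T.....
Step 4: 5 trees catch fire, 4 burn out
  TT.TFT
  TTTF.F
  TTF...
  TF....
  T.....
Step 5: 5 trees catch fire, 5 burn out
  TT.F.F
  TTF...
  TF....
  F.....
  T.....
Step 6: 3 trees catch fire, 5 burn out
  TT....
  TF....
  F.....
  ......
  F.....

TT....
TF....
F.....
......
F.....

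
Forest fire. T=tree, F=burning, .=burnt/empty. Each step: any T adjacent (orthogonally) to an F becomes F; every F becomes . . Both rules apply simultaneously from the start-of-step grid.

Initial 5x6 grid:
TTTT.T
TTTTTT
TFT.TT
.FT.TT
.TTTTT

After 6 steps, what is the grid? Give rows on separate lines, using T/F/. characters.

Step 1: 5 trees catch fire, 2 burn out
  TTTT.T
  TFTTTT
  F.F.TT
  ..F.TT
  .FTTTT
Step 2: 4 trees catch fire, 5 burn out
  TFTT.T
  F.FTTT
  ....TT
  ....TT
  ..FTTT
Step 3: 4 trees catch fire, 4 burn out
  F.FT.T
  ...FTT
  ....TT
  ....TT
  ...FTT
Step 4: 3 trees catch fire, 4 burn out
  ...F.T
  ....FT
  ....TT
  ....TT
  ....FT
Step 5: 4 trees catch fire, 3 burn out
  .....T
  .....F
  ....FT
  ....FT
  .....F
Step 6: 3 trees catch fire, 4 burn out
  .....F
  ......
  .....F
  .....F
  ......

.....F
......
.....F
.....F
......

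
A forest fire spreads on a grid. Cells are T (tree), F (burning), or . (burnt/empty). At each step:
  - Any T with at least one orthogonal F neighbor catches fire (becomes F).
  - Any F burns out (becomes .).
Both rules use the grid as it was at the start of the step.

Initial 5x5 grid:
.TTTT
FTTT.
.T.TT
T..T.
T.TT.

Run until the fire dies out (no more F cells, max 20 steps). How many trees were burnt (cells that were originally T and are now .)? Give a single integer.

Step 1: +1 fires, +1 burnt (F count now 1)
Step 2: +3 fires, +1 burnt (F count now 3)
Step 3: +2 fires, +3 burnt (F count now 2)
Step 4: +2 fires, +2 burnt (F count now 2)
Step 5: +3 fires, +2 burnt (F count now 3)
Step 6: +1 fires, +3 burnt (F count now 1)
Step 7: +1 fires, +1 burnt (F count now 1)
Step 8: +0 fires, +1 burnt (F count now 0)
Fire out after step 8
Initially T: 15, now '.': 23
Total burnt (originally-T cells now '.'): 13

Answer: 13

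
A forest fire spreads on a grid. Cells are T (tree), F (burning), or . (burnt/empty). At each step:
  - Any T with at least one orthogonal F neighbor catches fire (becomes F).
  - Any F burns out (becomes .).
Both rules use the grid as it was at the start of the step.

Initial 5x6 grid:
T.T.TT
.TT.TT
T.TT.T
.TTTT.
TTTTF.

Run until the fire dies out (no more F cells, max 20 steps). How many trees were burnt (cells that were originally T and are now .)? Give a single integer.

Step 1: +2 fires, +1 burnt (F count now 2)
Step 2: +2 fires, +2 burnt (F count now 2)
Step 3: +3 fires, +2 burnt (F count now 3)
Step 4: +3 fires, +3 burnt (F count now 3)
Step 5: +1 fires, +3 burnt (F count now 1)
Step 6: +2 fires, +1 burnt (F count now 2)
Step 7: +0 fires, +2 burnt (F count now 0)
Fire out after step 7
Initially T: 20, now '.': 23
Total burnt (originally-T cells now '.'): 13

Answer: 13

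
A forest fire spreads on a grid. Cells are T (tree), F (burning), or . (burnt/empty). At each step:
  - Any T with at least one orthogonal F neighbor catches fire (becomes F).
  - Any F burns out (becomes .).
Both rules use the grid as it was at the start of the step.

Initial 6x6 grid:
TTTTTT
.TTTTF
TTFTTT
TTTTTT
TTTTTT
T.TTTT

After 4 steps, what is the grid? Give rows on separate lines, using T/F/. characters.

Step 1: 7 trees catch fire, 2 burn out
  TTTTTF
  .TFTF.
  TF.FTF
  TTFTTT
  TTTTTT
  T.TTTT
Step 2: 10 trees catch fire, 7 burn out
  TTFTF.
  .F.F..
  F...F.
  TF.FTF
  TTFTTT
  T.TTTT
Step 3: 8 trees catch fire, 10 burn out
  TF.F..
  ......
  ......
  F...F.
  TF.FTF
  T.FTTT
Step 4: 5 trees catch fire, 8 burn out
  F.....
  ......
  ......
  ......
  F...F.
  T..FTF

F.....
......
......
......
F...F.
T..FTF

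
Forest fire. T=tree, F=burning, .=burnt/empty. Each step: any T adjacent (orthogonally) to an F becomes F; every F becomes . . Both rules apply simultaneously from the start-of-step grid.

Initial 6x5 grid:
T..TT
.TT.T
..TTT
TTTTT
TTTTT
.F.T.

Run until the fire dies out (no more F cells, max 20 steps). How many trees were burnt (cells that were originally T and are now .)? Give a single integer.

Step 1: +1 fires, +1 burnt (F count now 1)
Step 2: +3 fires, +1 burnt (F count now 3)
Step 3: +3 fires, +3 burnt (F count now 3)
Step 4: +4 fires, +3 burnt (F count now 4)
Step 5: +3 fires, +4 burnt (F count now 3)
Step 6: +2 fires, +3 burnt (F count now 2)
Step 7: +1 fires, +2 burnt (F count now 1)
Step 8: +1 fires, +1 burnt (F count now 1)
Step 9: +1 fires, +1 burnt (F count now 1)
Step 10: +0 fires, +1 burnt (F count now 0)
Fire out after step 10
Initially T: 20, now '.': 29
Total burnt (originally-T cells now '.'): 19

Answer: 19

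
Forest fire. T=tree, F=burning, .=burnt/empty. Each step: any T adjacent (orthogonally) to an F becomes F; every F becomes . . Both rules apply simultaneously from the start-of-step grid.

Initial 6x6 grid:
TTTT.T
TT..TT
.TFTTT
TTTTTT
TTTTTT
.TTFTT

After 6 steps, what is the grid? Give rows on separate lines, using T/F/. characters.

Step 1: 6 trees catch fire, 2 burn out
  TTTT.T
  TT..TT
  .F.FTT
  TTFTTT
  TTTFTT
  .TF.FT
Step 2: 8 trees catch fire, 6 burn out
  TTTT.T
  TF..TT
  ....FT
  TF.FTT
  TTF.FT
  .F...F
Step 3: 8 trees catch fire, 8 burn out
  TFTT.T
  F...FT
  .....F
  F...FT
  TF...F
  ......
Step 4: 5 trees catch fire, 8 burn out
  F.FT.T
  .....F
  ......
  .....F
  F.....
  ......
Step 5: 2 trees catch fire, 5 burn out
  ...F.F
  ......
  ......
  ......
  ......
  ......
Step 6: 0 trees catch fire, 2 burn out
  ......
  ......
  ......
  ......
  ......
  ......

......
......
......
......
......
......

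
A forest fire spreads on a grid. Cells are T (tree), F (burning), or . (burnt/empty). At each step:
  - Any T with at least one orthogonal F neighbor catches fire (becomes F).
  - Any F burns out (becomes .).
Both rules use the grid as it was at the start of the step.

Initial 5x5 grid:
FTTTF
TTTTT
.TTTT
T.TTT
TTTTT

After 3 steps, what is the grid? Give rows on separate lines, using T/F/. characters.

Step 1: 4 trees catch fire, 2 burn out
  .FTF.
  FTTTF
  .TTTT
  T.TTT
  TTTTT
Step 2: 4 trees catch fire, 4 burn out
  ..F..
  .FTF.
  .TTTF
  T.TTT
  TTTTT
Step 3: 4 trees catch fire, 4 burn out
  .....
  ..F..
  .FTF.
  T.TTF
  TTTTT

.....
..F..
.FTF.
T.TTF
TTTTT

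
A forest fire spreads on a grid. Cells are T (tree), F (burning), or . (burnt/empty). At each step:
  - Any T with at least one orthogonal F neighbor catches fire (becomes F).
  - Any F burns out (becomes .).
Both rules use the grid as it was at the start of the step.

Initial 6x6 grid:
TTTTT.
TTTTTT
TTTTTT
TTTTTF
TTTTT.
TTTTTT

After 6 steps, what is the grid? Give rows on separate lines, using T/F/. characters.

Step 1: 2 trees catch fire, 1 burn out
  TTTTT.
  TTTTTT
  TTTTTF
  TTTTF.
  TTTTT.
  TTTTTT
Step 2: 4 trees catch fire, 2 burn out
  TTTTT.
  TTTTTF
  TTTTF.
  TTTF..
  TTTTF.
  TTTTTT
Step 3: 5 trees catch fire, 4 burn out
  TTTTT.
  TTTTF.
  TTTF..
  TTF...
  TTTF..
  TTTTFT
Step 4: 7 trees catch fire, 5 burn out
  TTTTF.
  TTTF..
  TTF...
  TF....
  TTF...
  TTTF.F
Step 5: 6 trees catch fire, 7 burn out
  TTTF..
  TTF...
  TF....
  F.....
  TF....
  TTF...
Step 6: 5 trees catch fire, 6 burn out
  TTF...
  TF....
  F.....
  ......
  F.....
  TF....

TTF...
TF....
F.....
......
F.....
TF....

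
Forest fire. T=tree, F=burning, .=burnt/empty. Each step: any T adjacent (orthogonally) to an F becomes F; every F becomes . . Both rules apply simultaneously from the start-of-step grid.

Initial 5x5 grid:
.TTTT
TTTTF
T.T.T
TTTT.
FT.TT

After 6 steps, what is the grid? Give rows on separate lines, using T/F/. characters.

Step 1: 5 trees catch fire, 2 burn out
  .TTTF
  TTTF.
  T.T.F
  FTTT.
  .F.TT
Step 2: 4 trees catch fire, 5 burn out
  .TTF.
  TTF..
  F.T..
  .FTT.
  ...TT
Step 3: 5 trees catch fire, 4 burn out
  .TF..
  FF...
  ..F..
  ..FT.
  ...TT
Step 4: 2 trees catch fire, 5 burn out
  .F...
  .....
  .....
  ...F.
  ...TT
Step 5: 1 trees catch fire, 2 burn out
  .....
  .....
  .....
  .....
  ...FT
Step 6: 1 trees catch fire, 1 burn out
  .....
  .....
  .....
  .....
  ....F

.....
.....
.....
.....
....F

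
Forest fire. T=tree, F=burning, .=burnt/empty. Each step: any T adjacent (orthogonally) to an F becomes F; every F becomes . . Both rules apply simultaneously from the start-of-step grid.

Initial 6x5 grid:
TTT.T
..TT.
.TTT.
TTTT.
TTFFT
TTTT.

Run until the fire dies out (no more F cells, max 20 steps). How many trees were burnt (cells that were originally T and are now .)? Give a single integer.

Step 1: +6 fires, +2 burnt (F count now 6)
Step 2: +5 fires, +6 burnt (F count now 5)
Step 3: +5 fires, +5 burnt (F count now 5)
Step 4: +1 fires, +5 burnt (F count now 1)
Step 5: +1 fires, +1 burnt (F count now 1)
Step 6: +1 fires, +1 burnt (F count now 1)
Step 7: +0 fires, +1 burnt (F count now 0)
Fire out after step 7
Initially T: 20, now '.': 29
Total burnt (originally-T cells now '.'): 19

Answer: 19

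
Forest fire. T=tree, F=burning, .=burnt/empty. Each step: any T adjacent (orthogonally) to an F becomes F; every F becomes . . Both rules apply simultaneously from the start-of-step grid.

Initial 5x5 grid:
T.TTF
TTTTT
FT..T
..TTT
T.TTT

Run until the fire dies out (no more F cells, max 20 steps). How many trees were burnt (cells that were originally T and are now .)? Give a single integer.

Answer: 16

Derivation:
Step 1: +4 fires, +2 burnt (F count now 4)
Step 2: +5 fires, +4 burnt (F count now 5)
Step 3: +2 fires, +5 burnt (F count now 2)
Step 4: +2 fires, +2 burnt (F count now 2)
Step 5: +2 fires, +2 burnt (F count now 2)
Step 6: +1 fires, +2 burnt (F count now 1)
Step 7: +0 fires, +1 burnt (F count now 0)
Fire out after step 7
Initially T: 17, now '.': 24
Total burnt (originally-T cells now '.'): 16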